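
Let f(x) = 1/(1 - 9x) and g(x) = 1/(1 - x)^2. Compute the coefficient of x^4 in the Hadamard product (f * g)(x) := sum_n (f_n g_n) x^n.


f has coefficients f_k = 9^k. For g = 1/(1 - x)^2 the coefficient is g_k = C(k + 1, 1) = k + 1. The Hadamard coefficient is (f * g)_k = 9^k * (k + 1).
For k = 4: 9^4 * 5 = 6561 * 5 = 32805.

32805


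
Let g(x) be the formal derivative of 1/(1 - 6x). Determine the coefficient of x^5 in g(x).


Differentiate termwise: d/dx sum_{k>=0} 6^k x^k = sum_{k>=1} k 6^k x^(k-1) = sum_{j>=0} (j+1) 6^(j+1) x^j.
Equivalently, d/dx [1/(1 - 6x)] = 6/(1 - 6x)^2.
For j = 5: 6 * 6^6 = 6 * 46656 = 279936.

279936


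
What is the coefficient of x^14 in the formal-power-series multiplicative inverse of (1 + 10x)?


The inverse is 1/(1 + 10x). Apply the geometric identity 1/(1 - y) = sum_{k>=0} y^k with y = -10x:
1/(1 + 10x) = sum_{k>=0} (-10)^k x^k.
So the coefficient of x^14 is (-10)^14 = 100000000000000.

100000000000000


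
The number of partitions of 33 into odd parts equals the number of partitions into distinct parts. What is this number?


Computing partitions of 33 into odd parts (1, 3, 5, ...):
Using the generating function prod_{k>=0} 1/(1-x^(2k+1)),
the count is 448

448


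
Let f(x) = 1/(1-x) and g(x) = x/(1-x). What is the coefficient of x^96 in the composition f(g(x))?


First simplify the composition: f(g(x)) = 1/(1 - x/(1-x)) = (1-x)/((1-x) - x) = (1-x)/(1-2x).
Now extract the coefficient. Write (1-x)/(1-2x) = 1/(1-2x) - x/(1-2x).
The coefficient of x^n in 1/(1-2x) is 2^n, and in x/(1-2x) is 2^(n-1) (for n >= 1).
So the coefficient of x^96 is 2^96 - 2^95 = 79228162514264337593543950336 - 39614081257132168796771975168 = 39614081257132168796771975168.

39614081257132168796771975168


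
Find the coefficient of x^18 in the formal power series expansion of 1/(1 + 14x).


Write 1/(1 + c x) = 1/(1 - (-c) x) and apply the geometric-series identity
1/(1 - y) = sum_{k>=0} y^k to get 1/(1 + c x) = sum_{k>=0} (-c)^k x^k.
So the coefficient of x^k is (-c)^k = (-1)^k * c^k.
Here c = 14 and k = 18:
(-14)^18 = 1 * 426878854210636742656 = 426878854210636742656

426878854210636742656


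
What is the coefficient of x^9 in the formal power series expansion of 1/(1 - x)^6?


The expansion 1/(1 - x)^r = sum_{k>=0} C(k + r - 1, r - 1) x^k follows from the multiset / negative-binomial theorem (or from repeated differentiation of the geometric series).
For r = 6 and k = 9:
C(14, 5) = 87178291200 / (120 * 362880) = 2002.

2002


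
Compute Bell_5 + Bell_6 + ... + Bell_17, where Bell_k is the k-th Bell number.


Recall Bell_k counts set partitions of a k-set (with Bell_0 = 1 by convention).
Bell_5 through Bell_17: 52, 203, 877, 4140, 21147, 115975, 678570, 4213597, 27644437, 190899322, 1382958545, 10480142147, 82864869804
Sum = 52 + 203 + 877 + 4140 + 21147 + 115975 + 678570 + 4213597 + 27644437 + 190899322 + 1382958545 + 10480142147 + 82864869804 = 94951548816.

94951548816


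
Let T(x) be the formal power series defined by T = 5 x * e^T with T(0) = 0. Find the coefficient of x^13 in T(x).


Apply the Lagrange inversion formula: if T = 5 x * phi(T) with phi(t) = e^t, then
[x^n] T = 5^n * (1/n) [t^(n-1)] phi(t)^n = 5^n * (1/n) [t^(n-1)] e^(n t) = 5^n * (1/n) * n^(n-1) / (n-1)! = 5^n * n^(n-1) / n!.
When c = 1 this is the Cayley count of rooted labeled trees on n vertices, divided by n!.
For n = 13: 5^13 * 13^12 / 13! = 1220703125 * 23298085122481/6227020800 = 87507831740087890625/19160064.

87507831740087890625/19160064


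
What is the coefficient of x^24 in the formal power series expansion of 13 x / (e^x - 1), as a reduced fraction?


The exponential generating function for Bernoulli numbers is
x / (e^x - 1) = sum_{k>=0} B_k x^k / k!.
So the coefficient of x^24 in 13 x / (e^x - 1) is 13 B_24 / 24!.
Computing: B_24 = -236364091/2730, 24! = 620448401733239439360000, giving
13 * -236364091/2730 / 620448401733239439360000 = -236364091/130294164363980282265600000.

-236364091/130294164363980282265600000


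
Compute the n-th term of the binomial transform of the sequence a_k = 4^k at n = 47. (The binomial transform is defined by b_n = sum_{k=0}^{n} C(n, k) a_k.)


With a_k = 4^k, b_n = sum_{k=0}^{n} C(n, k) 4^k = (1 + 4)^n by the binomial theorem.
For n = 47: (1 + 4)^47 = 5^47 = 710542735760100185871124267578125.

710542735760100185871124267578125


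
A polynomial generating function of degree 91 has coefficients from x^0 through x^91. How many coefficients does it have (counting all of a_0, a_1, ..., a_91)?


A polynomial of degree 91 takes the form a_0 + a_1 x + ... + a_91 x^91.
The number of coefficients is 91 + 1 = 92.

92


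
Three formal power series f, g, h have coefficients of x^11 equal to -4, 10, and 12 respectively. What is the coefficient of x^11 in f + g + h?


Series addition is componentwise:
-4 + 10 + 12
= 18

18


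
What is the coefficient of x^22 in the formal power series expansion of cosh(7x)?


The Maclaurin series is cosh(t) = sum_{m>=0} t^(2m) / (2m)!, so substituting t = 7x, only even powers of x are nonzero, with coefficient of x^(2m) equal to 7^(2m) / (2m)!.
For x^22 the coefficient is 7^22/22! = 3909821048582988049/1124000727777607680000 = 11398895185373143/3276970051829760000.

11398895185373143/3276970051829760000


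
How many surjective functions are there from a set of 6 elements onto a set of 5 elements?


By inclusion-exclusion on which target elements are missed, the number of surjections from an n-set onto a k-set is
surj(n, k) = sum_{j=0}^{k} (-1)^j C(k, j) (k - j)^n.
Equivalently surj(n, k) = k! * S(n, k), where S(n, k) is the Stirling number of the second kind.
For n = 6, k = 5:
S(6, 5) = 15, so
surj = 5! * 15 = 120 * 15 = 1800.

1800


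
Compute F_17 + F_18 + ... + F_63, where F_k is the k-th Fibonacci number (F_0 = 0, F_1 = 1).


Use the identity sum_{k=0}^{N} F_k = F_{N+2} - 1 (which follows from F_{k+2} - F_{k+1} = F_k). Then
sum_{k=17}^{63} F_k = (F_{65} - 1) - (F_{18} - 1) = F_{65} - F_{18}.
Computing: F_{65} = 17167680177565, F_{18} = 2584, so
Sum = 17167680177565 - 2584 = 17167680174981.

17167680174981


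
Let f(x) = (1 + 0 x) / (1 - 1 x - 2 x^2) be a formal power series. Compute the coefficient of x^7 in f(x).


Write f(x) = sum_{k>=0} a_k x^k. Multiplying both sides by 1 - 1 x - 2 x^2 gives
(1 - 1 x - 2 x^2) sum_{k>=0} a_k x^k = 1 + 0 x.
Matching coefficients:
 x^0: a_0 = 1
 x^1: a_1 - 1 a_0 = 0  =>  a_1 = 1*1 + 0 = 1
 x^k (k >= 2): a_k = 1 a_{k-1} + 2 a_{k-2}.
Iterating: a_2 = 3, a_3 = 5, a_4 = 11, a_5 = 21, a_6 = 43, a_7 = 85.
So the coefficient of x^7 is 85.

85


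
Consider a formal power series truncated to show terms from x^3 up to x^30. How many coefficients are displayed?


From x^3 to x^30 inclusive, the count is 30 - 3 + 1 = 28.

28


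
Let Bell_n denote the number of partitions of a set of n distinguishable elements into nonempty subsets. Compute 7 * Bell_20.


Bell_20 can be computed from the Bell triangle or from Dobinski's identity Bell_n = (1/e) * sum_{k>=0} k^n / k!.
Computing Bell_20 = 51724158235372.
Then 7 * 51724158235372 = 362069107647604.

362069107647604


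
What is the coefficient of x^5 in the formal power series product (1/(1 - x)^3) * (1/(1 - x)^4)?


Combine the factors: (1/(1 - x)^3) * (1/(1 - x)^4) = 1/(1 - x)^7.
Then use 1/(1 - x)^r = sum_{k>=0} C(k + r - 1, r - 1) x^k with r = 7 and k = 5:
C(11, 6) = 462.

462


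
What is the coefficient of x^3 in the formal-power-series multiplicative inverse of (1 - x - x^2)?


Let the inverse be f(x) = sum_{k>=0} a_k x^k. From f(x) * (1 - x - x^2) = 1 and matching coefficients:
 x^0: a_0 = 1.
 x^1: a_1 - a_0 = 0, so a_1 = 1.
 x^k (k >= 2): a_k - a_{k-1} - a_{k-2} = 0, i.e. a_k = a_{k-1} + a_{k-2}.
This is the Fibonacci-type recurrence shifted so that a_0 = a_1 = 1.
Iterating: a_0=1, a_1=1, a_2=2, a_3=3
a_3 = 3.

3


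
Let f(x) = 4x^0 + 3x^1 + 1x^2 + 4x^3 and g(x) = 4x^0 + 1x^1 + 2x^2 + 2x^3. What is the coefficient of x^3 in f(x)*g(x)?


Cauchy product at x^3:
4*2 + 3*2 + 1*1 + 4*4
= 31

31


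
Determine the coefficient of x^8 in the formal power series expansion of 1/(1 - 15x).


The geometric series identity gives 1/(1 - c x) = sum_{k>=0} c^k x^k, so the coefficient of x^k is c^k.
Here c = 15 and k = 8.
Computing: 15^8 = 2562890625

2562890625


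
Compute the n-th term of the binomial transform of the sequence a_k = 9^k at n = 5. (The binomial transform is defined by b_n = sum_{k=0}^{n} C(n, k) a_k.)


With a_k = 9^k, b_n = sum_{k=0}^{n} C(n, k) 9^k = (1 + 9)^n by the binomial theorem.
For n = 5: (1 + 9)^5 = 10^5 = 100000.

100000


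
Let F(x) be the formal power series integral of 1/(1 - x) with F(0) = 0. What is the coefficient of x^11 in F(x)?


1/(1 - x) = sum_{k>=0} x^k. Integrating termwise and using F(0) = 0 gives
F(x) = sum_{k>=0} x^(k+1) / (k+1) = sum_{m>=1} x^m / m = -ln(1 - x).
So the coefficient of x^11 is 1/11 = 1/11.

1/11


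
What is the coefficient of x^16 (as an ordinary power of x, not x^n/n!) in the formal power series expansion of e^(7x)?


The exponential series is e^y = sum_{k>=0} y^k / k!. Substituting y = 7x gives
e^(7x) = sum_{k>=0} 7^k x^k / k!.
So the coefficient of x^n is a^n/n! with a = 7, n = 16:
7^16 / 16! = 33232930569601/20922789888000 = 678223072849/426995712000

678223072849/426995712000


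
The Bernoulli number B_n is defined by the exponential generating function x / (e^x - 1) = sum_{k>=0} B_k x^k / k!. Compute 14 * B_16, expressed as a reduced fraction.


Bernoulli numbers can also be computed recursively via B_0 = 1 and sum_{j=0}^{m} C(m+1, j) B_j = 0 for m >= 1. Odd-index Bernoulli numbers vanish for k >= 3.
Computing B_16 = -3617/510, so 14 * B_16 = 14 * -3617/510 = -25319/255.

-25319/255


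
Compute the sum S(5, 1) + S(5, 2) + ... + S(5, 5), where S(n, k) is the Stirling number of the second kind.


By definition, S(n, k) counts partitions of an n-set into exactly k nonempty blocks.
Computing row n = 5 for k = 1..5:
S(5, k): 1, 15, 25, 10, 1
Sum = 52. (This equals Bell_5 since the sum runs over all k.)

52


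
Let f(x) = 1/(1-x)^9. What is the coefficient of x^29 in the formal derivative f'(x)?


Differentiate: d/dx [ 1/(1-x)^r ] = r / (1-x)^(r+1).
Here r = 9, so f'(x) = 9 / (1-x)^10.
The expansion of 1/(1-x)^(r+1) has coefficient of x^n equal to C(n+r, r).
So the coefficient of x^29 in f'(x) is
9 * C(38, 9) = 9 * 163011640 = 1467104760

1467104760


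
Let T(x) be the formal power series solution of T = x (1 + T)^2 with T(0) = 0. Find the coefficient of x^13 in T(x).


Apply the Lagrange inversion formula: if T = x * phi(T) with phi(t) = (1 + t)^2, then [x^n] T = (1/n) [t^(n-1)] phi(t)^n = (1/n) [t^(n-1)] (1 + t)^(2n) = (1/n) C(2n, n-1).
Using the identity C(2n, n-1) = C(2n, n) * n / (n+1), the unscaled factor equals C(2n, n) / (n+1) = C_n, the n-th Catalan number.
For n = 13: C_13 = C(26, 13) / 14 = 10400600/14 = 742900 = 742900.

742900


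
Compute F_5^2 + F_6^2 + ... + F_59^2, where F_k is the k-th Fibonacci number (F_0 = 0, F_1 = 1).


There is a standard identity sum_{k=0}^{N} F_k^2 = F_N * F_{N+1} (proved inductively from the telescoping relation F_k^2 = F_k F_{k+1} - F_{k-1} F_k). Then
sum_{k=5}^{59} F_k^2 = F_59 F_60 - F_4 F_5.
Computing: F_59 = 956722026041, F_60 = 1548008755920, F_4 = 3, F_5 = 5.
Sum = 956722026041 * 1548008755920 - 3 * 5 = 1481014073292990252912705.

1481014073292990252912705


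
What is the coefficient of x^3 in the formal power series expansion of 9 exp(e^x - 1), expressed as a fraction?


exp(e^x - 1) is the exponential generating function for the Bell numbers Bell_k: exp(e^x - 1) = sum_{k>=0} Bell_k x^k / k!.
So the coefficient of x^3 in 9 exp(e^x - 1) is 9 Bell_3 / 3!.
Computing: Bell_3 = 5 and 3! = 6, giving
9 * 5/6 = 15/2.

15/2


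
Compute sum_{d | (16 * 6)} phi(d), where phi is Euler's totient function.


First, 16 * 6 = 96. One classical identity is sum_{d | n} phi(d) = n (each k in [1, n] has a unique gcd with n, and among the k's with gcd(k, n) = n/d there are phi(d) of them). So the sum equals 96. We also verify directly:
Divisors of 96: 1, 2, 3, 4, 6, 8, 12, 16, 24, 32, 48, 96.
phi values: 1, 1, 2, 2, 2, 4, 4, 8, 8, 16, 16, 32.
Sum = 96.

96


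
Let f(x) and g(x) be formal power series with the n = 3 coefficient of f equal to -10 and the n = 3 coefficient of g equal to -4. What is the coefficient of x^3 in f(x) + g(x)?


Addition of formal power series is termwise.
The coefficient of x^3 in f + g = -10 + -4
= -14

-14


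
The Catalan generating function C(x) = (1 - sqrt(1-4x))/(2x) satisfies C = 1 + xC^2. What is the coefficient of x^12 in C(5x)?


Substituting x -> 5x scales the n-th coefficient by 5^n, so [x^12] C(5x) = 5^12 * C_12.
C_12 = C(2*12, 12)/(13) = 2704156/13 = 208012.
So 5^12 * 208012 = 244140625 * 208012 = 50784179687500.

50784179687500


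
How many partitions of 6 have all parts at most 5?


Using the generating function (1-x)^(-1)(1-x^2)^(-1)...(1-x^5)^(-1),
the coefficient of x^6 counts these restricted partitions.
Result = 10

10


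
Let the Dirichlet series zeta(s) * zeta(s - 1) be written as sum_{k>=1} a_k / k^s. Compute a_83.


Convolution gives a_k = sum_{d | k} d * 1 = sum_{d | k} d = sigma(k), the sum of positive divisors of k.
For k = 83, the divisors are 1, 83, so
sigma(83) = 1 + 83 = 84.

84


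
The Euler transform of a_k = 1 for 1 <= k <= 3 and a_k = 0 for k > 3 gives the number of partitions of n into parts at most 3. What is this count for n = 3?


Partitions of 3 into parts at most 3:
Using generating function (1-x)^(-1)(1-x^2)^(-1)(1-x^3)^(-1),
the coefficient of x^3 = 3

3


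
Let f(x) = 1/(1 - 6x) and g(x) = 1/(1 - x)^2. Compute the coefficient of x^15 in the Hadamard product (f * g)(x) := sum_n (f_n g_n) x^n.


f has coefficients f_k = 6^k. For g = 1/(1 - x)^2 the coefficient is g_k = C(k + 1, 1) = k + 1. The Hadamard coefficient is (f * g)_k = 6^k * (k + 1).
For k = 15: 6^15 * 16 = 470184984576 * 16 = 7522959753216.

7522959753216


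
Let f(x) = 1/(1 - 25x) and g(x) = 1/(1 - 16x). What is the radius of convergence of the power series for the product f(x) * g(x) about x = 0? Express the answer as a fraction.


The radius of 1/(1 - 25x) is 1/25 (nearest singularity at x = 1/25), and the radius of 1/(1 - 16x) is 1/16.
The product f(x)*g(x) = 1/((1 - 25x)(1 - 16x)) has singularities at both 1/25 and 1/16, so its radius of convergence is the distance to the nearest one:
min(1/25, 1/16) = 1/25.

1/25


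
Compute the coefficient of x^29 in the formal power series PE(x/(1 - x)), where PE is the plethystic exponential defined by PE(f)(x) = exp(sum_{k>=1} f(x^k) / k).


For f(x) = x/(1 - x) we have
sum_{k>=1} f(x^k) / k = sum_{k>=1} (1/k) * x^k / (1 - x^k) = sum_{k, m >= 1} x^(k m) / k,
which after exponentiating simplifies to
PE(x/(1 - x)) = prod_{k>=1} 1 / (1 - x^k).
This is the generating function for the partition function p(n), so the coefficient of x^29 is p(29).
Computing p(29) by dynamic programming over parts 1, 2, ..., 29: p(29) = 4565.

4565


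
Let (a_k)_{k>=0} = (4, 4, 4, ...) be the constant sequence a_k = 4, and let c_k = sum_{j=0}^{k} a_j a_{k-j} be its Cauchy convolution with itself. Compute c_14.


Since a_j = 4 for all j >= 0, the convolution sum becomes
c_k = sum_{j=0}^{k} 4 * 4 = 16 * (k + 1).
Equivalently, the generating function of (a_k) is 4/(1 - x) and its square is 16/(1 - x)^2 = sum_{k>=0} 16(k + 1) x^k.
For k = 14: 16 * 15 = 240.

240


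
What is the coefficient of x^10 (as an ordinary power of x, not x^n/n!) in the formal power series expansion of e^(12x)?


The exponential series is e^y = sum_{k>=0} y^k / k!. Substituting y = 12x gives
e^(12x) = sum_{k>=0} 12^k x^k / k!.
So the coefficient of x^n is a^n/n! with a = 12, n = 10:
12^10 / 10! = 61917364224/3628800 = 2985984/175

2985984/175


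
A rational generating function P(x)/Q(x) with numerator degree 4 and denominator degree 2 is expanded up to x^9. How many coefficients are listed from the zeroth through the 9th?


Expanding up to x^9 gives the coefficients for x^0, x^1, ..., x^9.
That is 9 + 1 = 10 coefficients in total.

10


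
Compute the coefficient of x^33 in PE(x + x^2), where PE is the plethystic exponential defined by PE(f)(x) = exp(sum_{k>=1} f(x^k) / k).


With f(x) = x + x^2, the exponent is sum_{k>=1} (x^k + x^(2k)) / k = -ln(1 - x) - ln(1 - x^2). Exponentiating:
PE(x + x^2) = 1 / ((1 - x)(1 - x^2)).
This is the generating function for partitions of n into parts of size 1 or 2. The number of 2's can be any j in 0..16, and the rest are 1's, so
[x^33] = floor(33/2) + 1 = 17.

17


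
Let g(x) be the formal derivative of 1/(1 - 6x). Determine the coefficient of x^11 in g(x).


Differentiate termwise: d/dx sum_{k>=0} 6^k x^k = sum_{k>=1} k 6^k x^(k-1) = sum_{j>=0} (j+1) 6^(j+1) x^j.
Equivalently, d/dx [1/(1 - 6x)] = 6/(1 - 6x)^2.
For j = 11: 12 * 6^12 = 12 * 2176782336 = 26121388032.

26121388032


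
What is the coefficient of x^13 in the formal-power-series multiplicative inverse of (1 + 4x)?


The inverse is 1/(1 + 4x). Apply the geometric identity 1/(1 - y) = sum_{k>=0} y^k with y = -4x:
1/(1 + 4x) = sum_{k>=0} (-4)^k x^k.
So the coefficient of x^13 is (-4)^13 = -67108864.

-67108864


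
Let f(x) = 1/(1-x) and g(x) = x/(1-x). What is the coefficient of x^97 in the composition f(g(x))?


First simplify the composition: f(g(x)) = 1/(1 - x/(1-x)) = (1-x)/((1-x) - x) = (1-x)/(1-2x).
Now extract the coefficient. Write (1-x)/(1-2x) = 1/(1-2x) - x/(1-2x).
The coefficient of x^n in 1/(1-2x) is 2^n, and in x/(1-2x) is 2^(n-1) (for n >= 1).
So the coefficient of x^97 is 2^97 - 2^96 = 158456325028528675187087900672 - 79228162514264337593543950336 = 79228162514264337593543950336.

79228162514264337593543950336


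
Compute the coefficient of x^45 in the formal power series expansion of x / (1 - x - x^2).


Let f(x) = sum_{k>=0} a_k x^k. Multiplying f(x) * (1 - x - x^2) = x and matching coefficients gives a_0 = 0, a_1 = 1, and a_k = a_{k-1} + a_{k-2} for k >= 2. These are the Fibonacci numbers F_k.
Iterating from F_0 = 0, F_1 = 1:
F_0=0, F_1=1, F_2=1, F_3=2, F_4=3, F_5=5, F_6=8, F_7=13, F_8=21, F_9=34, ...
F_45 = 1134903170.

1134903170


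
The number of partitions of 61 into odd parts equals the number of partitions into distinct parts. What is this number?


Computing partitions of 61 into odd parts (1, 3, 5, ...):
Using the generating function prod_{k>=0} 1/(1-x^(2k+1)),
the count is 12076

12076


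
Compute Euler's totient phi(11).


phi(n) counts integers in [1, n] coprime to n. Using the multiplicative formula phi(n) = n * prod_{p | n} (1 - 1/p):
11 = 11, so
phi(11) = 11 * (1 - 1/11) = 10.

10


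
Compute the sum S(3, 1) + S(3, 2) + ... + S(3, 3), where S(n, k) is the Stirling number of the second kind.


By definition, S(n, k) counts partitions of an n-set into exactly k nonempty blocks.
Computing row n = 3 for k = 1..3:
S(3, k): 1, 3, 1
Sum = 5. (This equals Bell_3 since the sum runs over all k.)

5


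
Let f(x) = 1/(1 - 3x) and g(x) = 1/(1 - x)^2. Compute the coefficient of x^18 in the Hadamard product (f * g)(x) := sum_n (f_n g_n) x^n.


f has coefficients f_k = 3^k. For g = 1/(1 - x)^2 the coefficient is g_k = C(k + 1, 1) = k + 1. The Hadamard coefficient is (f * g)_k = 3^k * (k + 1).
For k = 18: 3^18 * 19 = 387420489 * 19 = 7360989291.

7360989291


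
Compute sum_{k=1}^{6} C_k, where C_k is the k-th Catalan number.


C_1 through C_6: 1, 2, 5, 14, 42, 132
Sum = 1 + 2 + 5 + 14 + 42 + 132
= 196

196


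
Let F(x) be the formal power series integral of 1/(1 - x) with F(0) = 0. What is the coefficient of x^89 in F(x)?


1/(1 - x) = sum_{k>=0} x^k. Integrating termwise and using F(0) = 0 gives
F(x) = sum_{k>=0} x^(k+1) / (k+1) = sum_{m>=1} x^m / m = -ln(1 - x).
So the coefficient of x^89 is 1/89 = 1/89.

1/89


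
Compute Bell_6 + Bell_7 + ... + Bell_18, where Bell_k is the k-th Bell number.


Recall Bell_k counts set partitions of a k-set (with Bell_0 = 1 by convention).
Bell_6 through Bell_18: 203, 877, 4140, 21147, 115975, 678570, 4213597, 27644437, 190899322, 1382958545, 10480142147, 82864869804, 682076806159
Sum = 203 + 877 + 4140 + 21147 + 115975 + 678570 + 4213597 + 27644437 + 190899322 + 1382958545 + 10480142147 + 82864869804 + 682076806159 = 777028354923.

777028354923


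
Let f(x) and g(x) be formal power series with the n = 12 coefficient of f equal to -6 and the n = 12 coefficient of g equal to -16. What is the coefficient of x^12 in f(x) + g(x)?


Addition of formal power series is termwise.
The coefficient of x^12 in f + g = -6 + -16
= -22

-22


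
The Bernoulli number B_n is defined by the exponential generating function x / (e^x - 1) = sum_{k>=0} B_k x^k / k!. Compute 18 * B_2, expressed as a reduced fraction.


Bernoulli numbers can also be computed recursively via B_0 = 1 and sum_{j=0}^{m} C(m+1, j) B_j = 0 for m >= 1. Odd-index Bernoulli numbers vanish for k >= 3.
Computing B_2 = 1/6, so 18 * B_2 = 18 * 1/6 = 3.

3


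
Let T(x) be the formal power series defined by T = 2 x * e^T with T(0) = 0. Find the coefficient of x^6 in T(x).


Apply the Lagrange inversion formula: if T = 2 x * phi(T) with phi(t) = e^t, then
[x^n] T = 2^n * (1/n) [t^(n-1)] phi(t)^n = 2^n * (1/n) [t^(n-1)] e^(n t) = 2^n * (1/n) * n^(n-1) / (n-1)! = 2^n * n^(n-1) / n!.
When c = 1 this is the Cayley count of rooted labeled trees on n vertices, divided by n!.
For n = 6: 2^6 * 6^5 / 6! = 64 * 7776/720 = 3456/5.

3456/5


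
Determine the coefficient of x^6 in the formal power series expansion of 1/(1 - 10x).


The geometric series identity gives 1/(1 - c x) = sum_{k>=0} c^k x^k, so the coefficient of x^k is c^k.
Here c = 10 and k = 6.
Computing: 10^6 = 1000000

1000000


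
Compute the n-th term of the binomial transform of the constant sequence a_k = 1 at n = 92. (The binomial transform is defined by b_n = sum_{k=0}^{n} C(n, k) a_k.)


With a_k = 1 for all k, b_n = sum_{k=0}^{n} C(n, k) = 2^n by the binomial theorem.
For n = 92: 2^92 = 4951760157141521099596496896.

4951760157141521099596496896


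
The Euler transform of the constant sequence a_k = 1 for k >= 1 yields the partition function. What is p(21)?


The Euler transform converts the sequence a_k = 1 into the number of integer partitions.
Using the recurrence or dynamic programming:
p(21) = 792

792


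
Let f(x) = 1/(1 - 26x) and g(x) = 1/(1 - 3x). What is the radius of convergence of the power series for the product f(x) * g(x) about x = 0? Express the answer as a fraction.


The radius of 1/(1 - 26x) is 1/26 (nearest singularity at x = 1/26), and the radius of 1/(1 - 3x) is 1/3.
The product f(x)*g(x) = 1/((1 - 26x)(1 - 3x)) has singularities at both 1/26 and 1/3, so its radius of convergence is the distance to the nearest one:
min(1/26, 1/3) = 1/26.

1/26


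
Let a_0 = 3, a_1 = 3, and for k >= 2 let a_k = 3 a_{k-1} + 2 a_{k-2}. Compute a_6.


Iterating the recurrence forward:
a_0 = 3
a_1 = 3
a_2 = 3*3 + 2*3 = 15
a_3 = 3*15 + 2*3 = 51
a_4 = 3*51 + 2*15 = 183
a_5 = 3*183 + 2*51 = 651
a_6 = 3*651 + 2*183 = 2319
So a_6 = 2319.

2319


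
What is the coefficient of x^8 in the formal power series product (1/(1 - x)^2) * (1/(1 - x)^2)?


Combine the factors: (1/(1 - x)^2) * (1/(1 - x)^2) = 1/(1 - x)^4.
Then use 1/(1 - x)^r = sum_{k>=0} C(k + r - 1, r - 1) x^k with r = 4 and k = 8:
C(11, 3) = 165.

165


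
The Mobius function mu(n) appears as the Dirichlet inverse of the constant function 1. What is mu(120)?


120 has a squared prime factor, so mu(120) = 0.
Factorization reveals a repeated prime.

0


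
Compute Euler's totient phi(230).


phi(n) counts integers in [1, n] coprime to n. Using the multiplicative formula phi(n) = n * prod_{p | n} (1 - 1/p):
230 = 2 * 5 * 23, so
phi(230) = 230 * (1 - 1/2) * (1 - 1/5) * (1 - 1/23) = 88.

88


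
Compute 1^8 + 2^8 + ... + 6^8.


This power sum has a closed form given by Faulhaber's formula
sum_{k=1}^{m} k^p = (1 / (p + 1)) * sum_{j=0}^{p} C(p + 1, j) B_j m^(p + 1 - j),
but for small m direct computation is fastest:
1 + 256 + 6561 + 65536 + 390625 + 1679616 = 2142595.

2142595


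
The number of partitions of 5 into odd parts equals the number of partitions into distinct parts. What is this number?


Computing partitions of 5 into odd parts (1, 3, 5, ...):
Using the generating function prod_{k>=0} 1/(1-x^(2k+1)),
the count is 3

3


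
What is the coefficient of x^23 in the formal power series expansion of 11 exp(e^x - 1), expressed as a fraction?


exp(e^x - 1) is the exponential generating function for the Bell numbers Bell_k: exp(e^x - 1) = sum_{k>=0} Bell_k x^k / k!.
So the coefficient of x^23 in 11 exp(e^x - 1) is 11 Bell_23 / 23!.
Computing: Bell_23 = 44152005855084346 and 23! = 25852016738884976640000, giving
11 * 44152005855084346/25852016738884976640000 = 22076002927542173/1175091669949317120000.

22076002927542173/1175091669949317120000


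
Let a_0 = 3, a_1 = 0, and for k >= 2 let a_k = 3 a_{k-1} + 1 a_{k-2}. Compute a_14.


Iterating the recurrence forward:
a_0 = 3
a_1 = 0
a_2 = 3*0 + 1*3 = 3
a_3 = 3*3 + 1*0 = 9
a_4 = 3*9 + 1*3 = 30
a_5 = 3*30 + 1*9 = 99
a_6 = 3*99 + 1*30 = 327
a_7 = 3*327 + 1*99 = 1080
a_8 = 3*1080 + 1*327 = 3567
a_9 = 3*3567 + 1*1080 = 11781
a_10 = 3*11781 + 1*3567 = 38910
a_11 = 3*38910 + 1*11781 = 128511
a_12 = 3*128511 + 1*38910 = 424443
a_13 = 3*424443 + 1*128511 = 1401840
a_14 = 3*1401840 + 1*424443 = 4629963
So a_14 = 4629963.

4629963


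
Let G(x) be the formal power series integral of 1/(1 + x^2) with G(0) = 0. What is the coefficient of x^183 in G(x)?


1/(1 + x^2) = sum_{j>=0} (-1)^j x^(2j). Integrating termwise with G(0) = 0:
G(x) = sum_{j>=0} (-1)^j x^(2j+1) / (2j+1) = arctan(x).
Only odd powers are nonzero. For x^183 write 183 = 2*91 + 1, giving
(-1)^91 / 183 = -1/183 = -1/183.

-1/183


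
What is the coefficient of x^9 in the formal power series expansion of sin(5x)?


The Maclaurin series is sin(t) = sum_{k>=0} (-1)^k t^(2k+1) / (2k+1)!, so substituting t = 5x, only odd powers of x are nonzero, with coefficient of x^(2k+1) equal to (-1)^k 5^(2k+1) / (2k+1)!.
Write 9 = 2*4 + 1, giving the coefficient (-1)^4 * 5^9 / 9! = 1953125/362880 = 390625/72576.

390625/72576


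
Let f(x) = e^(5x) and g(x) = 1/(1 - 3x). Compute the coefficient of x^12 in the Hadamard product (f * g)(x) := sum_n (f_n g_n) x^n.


Expanding: f_k = 5^k/k! (from e^(5x)) and g_k = 3^k (from 1/(1 - 3x)). So the Hadamard coefficient (f * g)_k = 5^k 3^k / k! = (15)^k / k!.
For k = 12: 15^12/12! = 129746337890625/479001600 = 21357421875/78848.

21357421875/78848


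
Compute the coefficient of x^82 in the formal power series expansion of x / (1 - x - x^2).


Let f(x) = sum_{k>=0} a_k x^k. Multiplying f(x) * (1 - x - x^2) = x and matching coefficients gives a_0 = 0, a_1 = 1, and a_k = a_{k-1} + a_{k-2} for k >= 2. These are the Fibonacci numbers F_k.
Iterating from F_0 = 0, F_1 = 1:
F_0=0, F_1=1, F_2=1, F_3=2, F_4=3, F_5=5, F_6=8, F_7=13, F_8=21, F_9=34, ...
F_82 = 61305790721611591.

61305790721611591


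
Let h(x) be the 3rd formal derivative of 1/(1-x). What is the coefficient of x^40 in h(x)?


Differentiating 3 times: d^3/dx^3 [1/(1-x)] = 3!/(1-x)^4.
The expansion 1/(1-x)^4 = sum_{k>=0} C(k+3, 3) x^k, so the coefficient of x^n in 3!/(1-x)^4 is 3! * C(n+3, 3).
For n = 40: 6 * C(43, 3) = 6 * 12341 = 74046

74046


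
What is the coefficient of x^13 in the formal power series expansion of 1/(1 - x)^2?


The expansion 1/(1 - x)^r = sum_{k>=0} C(k + r - 1, r - 1) x^k follows from the multiset / negative-binomial theorem (or from repeated differentiation of the geometric series).
For r = 2 and k = 13:
C(14, 1) = 87178291200 / (1 * 6227020800) = 14.

14


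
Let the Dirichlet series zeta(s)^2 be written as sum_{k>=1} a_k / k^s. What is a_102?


The Dirichlet convolution of the constant function 1 with itself gives (1 * 1)(k) = sum_{d | k} 1 = d(k), the number of positive divisors of k.
Since zeta(s) = sum_{k>=1} 1/k^s, we have zeta(s)^2 = sum_{k>=1} d(k)/k^s, so a_k = d(k).
For k = 102: the divisors are 1, 2, 3, 6, 17, 34, 51, 102.
Count = 8.

8


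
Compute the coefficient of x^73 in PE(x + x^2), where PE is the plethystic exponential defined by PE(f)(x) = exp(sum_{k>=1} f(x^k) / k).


With f(x) = x + x^2, the exponent is sum_{k>=1} (x^k + x^(2k)) / k = -ln(1 - x) - ln(1 - x^2). Exponentiating:
PE(x + x^2) = 1 / ((1 - x)(1 - x^2)).
This is the generating function for partitions of n into parts of size 1 or 2. The number of 2's can be any j in 0..36, and the rest are 1's, so
[x^73] = floor(73/2) + 1 = 37.

37


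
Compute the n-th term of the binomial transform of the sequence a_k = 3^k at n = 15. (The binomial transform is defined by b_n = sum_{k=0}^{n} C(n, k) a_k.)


With a_k = 3^k, b_n = sum_{k=0}^{n} C(n, k) 3^k = (1 + 3)^n by the binomial theorem.
For n = 15: (1 + 3)^15 = 4^15 = 1073741824.

1073741824


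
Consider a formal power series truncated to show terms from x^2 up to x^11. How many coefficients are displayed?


From x^2 to x^11 inclusive, the count is 11 - 2 + 1 = 10.

10


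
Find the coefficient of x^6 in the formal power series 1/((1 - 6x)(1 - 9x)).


By partial fractions or Cauchy convolution:
The coefficient equals sum_{k=0}^{6} 6^k * 9^(6-k).
= 1501011

1501011


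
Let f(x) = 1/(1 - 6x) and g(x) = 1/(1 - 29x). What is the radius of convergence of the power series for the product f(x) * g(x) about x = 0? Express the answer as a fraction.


The radius of 1/(1 - 6x) is 1/6 (nearest singularity at x = 1/6), and the radius of 1/(1 - 29x) is 1/29.
The product f(x)*g(x) = 1/((1 - 6x)(1 - 29x)) has singularities at both 1/6 and 1/29, so its radius of convergence is the distance to the nearest one:
min(1/6, 1/29) = 1/29.

1/29


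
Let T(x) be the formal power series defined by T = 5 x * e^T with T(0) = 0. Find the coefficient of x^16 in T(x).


Apply the Lagrange inversion formula: if T = 5 x * phi(T) with phi(t) = e^t, then
[x^n] T = 5^n * (1/n) [t^(n-1)] phi(t)^n = 5^n * (1/n) [t^(n-1)] e^(n t) = 5^n * (1/n) * n^(n-1) / (n-1)! = 5^n * n^(n-1) / n!.
When c = 1 this is the Cayley count of rooted labeled trees on n vertices, divided by n!.
For n = 16: 5^16 * 16^15 / 16! = 152587890625 * 1152921504606846976/20922789888000 = 42949672960000000000000/5108103.

42949672960000000000000/5108103


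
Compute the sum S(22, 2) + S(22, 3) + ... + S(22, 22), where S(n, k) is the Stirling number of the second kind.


By definition, S(n, k) counts partitions of an n-set into exactly k nonempty blocks.
Computing row n = 22 for k = 2..22:
S(22, k): 2097151, 5228079450, 727778623825, 19137821912055, 163305339345225, 602762379967440, 1142399079991620, 1241963303533920, 835143799377954, 366282500870286, 108823356051137, 22496861868481, 3295165281331, 345615943200, 26046574004, 1404142047, 53374629, 1389850, 23485, 231, 1
Sum = 4506715738447322.

4506715738447322


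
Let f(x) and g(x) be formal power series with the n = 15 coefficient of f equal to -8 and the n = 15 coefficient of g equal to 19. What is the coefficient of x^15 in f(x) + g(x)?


Addition of formal power series is termwise.
The coefficient of x^15 in f + g = -8 + 19
= 11

11


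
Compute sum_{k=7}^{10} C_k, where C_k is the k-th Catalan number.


C_7 through C_10: 429, 1430, 4862, 16796
Sum = 429 + 1430 + 4862 + 16796
= 23517

23517


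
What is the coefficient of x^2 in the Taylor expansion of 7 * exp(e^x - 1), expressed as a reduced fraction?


exp(e^x - 1) = sum_{k>=0} Bell_k x^k / k!, where Bell_k is the k-th Bell number.
So the coefficient of x^2 is 7 * Bell_2 / 2!.
Computing: Bell_2 = 2 and 2! = 2, giving
7 * 2/2 = 7.

7


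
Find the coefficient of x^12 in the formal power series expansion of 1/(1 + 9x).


Write 1/(1 + c x) = 1/(1 - (-c) x) and apply the geometric-series identity
1/(1 - y) = sum_{k>=0} y^k to get 1/(1 + c x) = sum_{k>=0} (-c)^k x^k.
So the coefficient of x^k is (-c)^k = (-1)^k * c^k.
Here c = 9 and k = 12:
(-9)^12 = 1 * 282429536481 = 282429536481

282429536481


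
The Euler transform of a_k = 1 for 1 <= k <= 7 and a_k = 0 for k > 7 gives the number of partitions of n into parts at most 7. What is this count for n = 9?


Partitions of 9 into parts at most 7:
Using generating function (1-x)^(-1)(1-x^2)^(-1)...(1-x^7)^(-1),
the coefficient of x^9 = 28

28


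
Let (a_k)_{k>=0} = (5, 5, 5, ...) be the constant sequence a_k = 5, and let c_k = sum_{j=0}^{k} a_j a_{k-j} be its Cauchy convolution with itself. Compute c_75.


Since a_j = 5 for all j >= 0, the convolution sum becomes
c_k = sum_{j=0}^{k} 5 * 5 = 25 * (k + 1).
Equivalently, the generating function of (a_k) is 5/(1 - x) and its square is 25/(1 - x)^2 = sum_{k>=0} 25(k + 1) x^k.
For k = 75: 25 * 76 = 1900.

1900


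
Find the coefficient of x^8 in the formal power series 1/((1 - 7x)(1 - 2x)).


By partial fractions or Cauchy convolution:
The coefficient equals sum_{k=0}^{8} 7^k * 2^(8-k).
= 8070619

8070619


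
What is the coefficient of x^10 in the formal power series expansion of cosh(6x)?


The Maclaurin series is cosh(t) = sum_{m>=0} t^(2m) / (2m)!, so substituting t = 6x, only even powers of x are nonzero, with coefficient of x^(2m) equal to 6^(2m) / (2m)!.
For x^10 the coefficient is 6^10/10! = 60466176/3628800 = 2916/175.

2916/175


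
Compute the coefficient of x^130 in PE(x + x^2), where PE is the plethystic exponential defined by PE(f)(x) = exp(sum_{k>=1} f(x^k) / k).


With f(x) = x + x^2, the exponent is sum_{k>=1} (x^k + x^(2k)) / k = -ln(1 - x) - ln(1 - x^2). Exponentiating:
PE(x + x^2) = 1 / ((1 - x)(1 - x^2)).
This is the generating function for partitions of n into parts of size 1 or 2. The number of 2's can be any j in 0..65, and the rest are 1's, so
[x^130] = floor(130/2) + 1 = 66.

66


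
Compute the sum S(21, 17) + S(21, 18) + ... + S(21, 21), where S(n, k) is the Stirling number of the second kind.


By definition, S(n, k) counts partitions of an n-set into exactly k nonempty blocks.
Computing row n = 21 for k = 17..21:
S(21, k): 34952799, 1023435, 19285, 210, 1
Sum = 35995730.

35995730


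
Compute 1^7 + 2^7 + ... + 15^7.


This power sum has a closed form given by Faulhaber's formula
sum_{k=1}^{m} k^p = (1 / (p + 1)) * sum_{j=0}^{p} C(p + 1, j) B_j m^(p + 1 - j),
but for small m direct computation is fastest:
1 + 128 + 2187 + 16384 + 78125 + 279936 + 823543 + 2097152 + 4782969 + 10000000 + 19487171 + 35831808 + 62748517 + 105413504 + 170859375 = 412420800.

412420800


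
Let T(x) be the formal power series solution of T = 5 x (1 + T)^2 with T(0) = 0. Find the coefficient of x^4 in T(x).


Apply the Lagrange inversion formula: if T = 5 x * phi(T) with phi(t) = (1 + t)^2, then [x^n] T = 5^n * (1/n) [t^(n-1)] phi(t)^n = 5^n * (1/n) [t^(n-1)] (1 + t)^(2n) = 5^n * (1/n) C(2n, n-1).
Using the identity C(2n, n-1) = C(2n, n) * n / (n+1), the unscaled factor equals C(2n, n) / (n+1) = C_n, the n-th Catalan number.
For n = 4: C_4 = C(8, 4) / 5 = 70/5 = 14.
With the 5^4 = 625 factor, the coefficient is 625 * 14 = 8750.

8750


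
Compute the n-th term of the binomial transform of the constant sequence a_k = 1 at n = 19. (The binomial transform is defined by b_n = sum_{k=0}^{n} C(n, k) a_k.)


With a_k = 1 for all k, b_n = sum_{k=0}^{n} C(n, k) = 2^n by the binomial theorem.
For n = 19: 2^19 = 524288.

524288


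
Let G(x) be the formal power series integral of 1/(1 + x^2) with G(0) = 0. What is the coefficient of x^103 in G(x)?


1/(1 + x^2) = sum_{j>=0} (-1)^j x^(2j). Integrating termwise with G(0) = 0:
G(x) = sum_{j>=0} (-1)^j x^(2j+1) / (2j+1) = arctan(x).
Only odd powers are nonzero. For x^103 write 103 = 2*51 + 1, giving
(-1)^51 / 103 = -1/103 = -1/103.

-1/103


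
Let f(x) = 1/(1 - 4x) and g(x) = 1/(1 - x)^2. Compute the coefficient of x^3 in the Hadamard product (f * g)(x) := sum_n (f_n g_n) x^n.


f has coefficients f_k = 4^k. For g = 1/(1 - x)^2 the coefficient is g_k = C(k + 1, 1) = k + 1. The Hadamard coefficient is (f * g)_k = 4^k * (k + 1).
For k = 3: 4^3 * 4 = 64 * 4 = 256.

256


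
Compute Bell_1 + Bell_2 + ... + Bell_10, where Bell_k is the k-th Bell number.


Recall Bell_k counts set partitions of a k-set (with Bell_0 = 1 by convention).
Bell_1 through Bell_10: 1, 2, 5, 15, 52, 203, 877, 4140, 21147, 115975
Sum = 1 + 2 + 5 + 15 + 52 + 203 + 877 + 4140 + 21147 + 115975 = 142417.

142417


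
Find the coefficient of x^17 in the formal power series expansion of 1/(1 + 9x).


Write 1/(1 + c x) = 1/(1 - (-c) x) and apply the geometric-series identity
1/(1 - y) = sum_{k>=0} y^k to get 1/(1 + c x) = sum_{k>=0} (-c)^k x^k.
So the coefficient of x^k is (-c)^k = (-1)^k * c^k.
Here c = 9 and k = 17:
(-9)^17 = -1 * 16677181699666569 = -16677181699666569

-16677181699666569


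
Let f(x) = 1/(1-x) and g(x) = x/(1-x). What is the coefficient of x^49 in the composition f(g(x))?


First simplify the composition: f(g(x)) = 1/(1 - x/(1-x)) = (1-x)/((1-x) - x) = (1-x)/(1-2x).
Now extract the coefficient. Write (1-x)/(1-2x) = 1/(1-2x) - x/(1-2x).
The coefficient of x^n in 1/(1-2x) is 2^n, and in x/(1-2x) is 2^(n-1) (for n >= 1).
So the coefficient of x^49 is 2^49 - 2^48 = 562949953421312 - 281474976710656 = 281474976710656.

281474976710656


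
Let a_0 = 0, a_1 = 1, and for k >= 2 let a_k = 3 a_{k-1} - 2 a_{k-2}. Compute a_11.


Iterating the recurrence forward:
a_0 = 0
a_1 = 1
a_2 = 3*1 - 2*0 = 3
a_3 = 3*3 - 2*1 = 7
a_4 = 3*7 - 2*3 = 15
a_5 = 3*15 - 2*7 = 31
a_6 = 3*31 - 2*15 = 63
a_7 = 3*63 - 2*31 = 127
a_8 = 3*127 - 2*63 = 255
a_9 = 3*255 - 2*127 = 511
a_10 = 3*511 - 2*255 = 1023
a_11 = 3*1023 - 2*511 = 2047
So a_11 = 2047.

2047


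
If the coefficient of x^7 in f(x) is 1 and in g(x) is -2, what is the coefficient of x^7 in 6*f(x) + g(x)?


Scalar multiplication scales coefficients: 6 * 1 = 6.
Then add the g coefficient: 6 + -2
= 4

4


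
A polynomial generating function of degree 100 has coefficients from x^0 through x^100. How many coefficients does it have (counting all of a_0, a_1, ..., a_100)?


A polynomial of degree 100 takes the form a_0 + a_1 x + ... + a_100 x^100.
The number of coefficients is 100 + 1 = 101.

101


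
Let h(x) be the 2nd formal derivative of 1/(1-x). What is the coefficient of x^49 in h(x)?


Differentiating 2 times: d^2/dx^2 [1/(1-x)] = 2!/(1-x)^3.
The expansion 1/(1-x)^3 = sum_{k>=0} C(k+2, 2) x^k, so the coefficient of x^n in 2!/(1-x)^3 is 2! * C(n+2, 2).
For n = 49: 2 * C(51, 2) = 2 * 1275 = 2550

2550


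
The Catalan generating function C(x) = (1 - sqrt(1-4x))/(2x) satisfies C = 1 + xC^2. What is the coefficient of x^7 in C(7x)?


Substituting x -> 7x scales the n-th coefficient by 7^n, so [x^7] C(7x) = 7^7 * C_7.
C_7 = C(2*7, 7)/(8) = 3432/8 = 429.
So 7^7 * 429 = 823543 * 429 = 353299947.

353299947


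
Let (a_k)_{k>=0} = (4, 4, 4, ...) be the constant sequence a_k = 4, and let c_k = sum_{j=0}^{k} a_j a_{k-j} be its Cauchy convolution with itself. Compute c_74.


Since a_j = 4 for all j >= 0, the convolution sum becomes
c_k = sum_{j=0}^{k} 4 * 4 = 16 * (k + 1).
Equivalently, the generating function of (a_k) is 4/(1 - x) and its square is 16/(1 - x)^2 = sum_{k>=0} 16(k + 1) x^k.
For k = 74: 16 * 75 = 1200.

1200


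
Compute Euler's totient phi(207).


phi(n) counts integers in [1, n] coprime to n. Using the multiplicative formula phi(n) = n * prod_{p | n} (1 - 1/p):
207 = 3^2 * 23, so
phi(207) = 207 * (1 - 1/3) * (1 - 1/23) = 132.

132


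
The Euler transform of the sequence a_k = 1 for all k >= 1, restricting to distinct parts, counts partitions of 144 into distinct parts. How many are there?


Partitions of 144 into distinct parts can be computed via generating function.
Product (1+x)(1+x^2)(1+x^3)...
The coefficient of x^144 = 12769602

12769602


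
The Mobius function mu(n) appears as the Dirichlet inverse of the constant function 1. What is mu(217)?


217 = 7 * 31 (all distinct primes).
mu(217) = (-1)^2 = 1

1
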